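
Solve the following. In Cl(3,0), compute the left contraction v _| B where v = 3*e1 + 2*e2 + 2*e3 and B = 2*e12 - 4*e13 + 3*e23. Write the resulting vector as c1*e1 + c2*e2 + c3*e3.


Left contraction v _| B = <vB>_1 (grade-1 part of the geometric product vB).
Using e1_|e12 = e2, e2_|e12 = -e1, e1_|e13 = e3, e3_|e13 = -e1, e2_|e23 = e3, e3_|e23 = -e2:
e1 coeff: -v2*b12 - v3*b13 = -(2)*(2) - (2)*(-4) = 4
e2 coeff: v1*b12 - v3*b23 = (3)*(2) - (2)*(3) = 0
e3 coeff: v1*b13 + v2*b23 = (3)*(-4) + (2)*(3) = -6
v _| B = 4*e1 + 0*e2 - 6*e3


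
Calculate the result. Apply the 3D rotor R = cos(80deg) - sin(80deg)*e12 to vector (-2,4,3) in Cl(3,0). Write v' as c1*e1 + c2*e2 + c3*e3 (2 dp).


Rotor R = cos(80deg) - sin(80deg)*e12
Rotation angle theta = 2 * 80 = 160 degrees in the e12 plane (e1 -> e2).
The component perpendicular to the plane (e3) is invariant: v'_3 = v3 = 3.00
cos(160deg) = -0.9397, sin(160deg) = 0.3420
v'_1 = v1*cos(theta) - v2*sin(theta) = -2*(-0.9397) - 4*0.3420 = 0.51
v'_2 = v1*sin(theta) + v2*cos(theta) = -2*0.3420 + 4*(-0.9397) = -4.44
v' = 0.51*e1 - 4.44*e2 + 3.00*e3


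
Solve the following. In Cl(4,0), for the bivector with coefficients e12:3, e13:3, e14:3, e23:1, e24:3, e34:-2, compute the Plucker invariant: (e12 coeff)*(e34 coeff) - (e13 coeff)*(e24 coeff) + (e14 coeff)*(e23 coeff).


Plucker relation: af - be + cd
a*f = 3*(-2) = -6
b*e = 3*3 = 9
c*d = 3*1 = 3
af - be + cd = -6 - 9 + 3
= -12


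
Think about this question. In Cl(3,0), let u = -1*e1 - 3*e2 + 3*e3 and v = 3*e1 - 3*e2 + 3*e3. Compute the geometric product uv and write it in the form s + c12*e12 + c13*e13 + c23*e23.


In Cl(3,0): e_i^2 = 1, e_ie_j = -e_je_i for i != j.
Scalar part = u . v = (-1)*3 + (-3)*(-3) + 3*3
= -3 + 9 + 9 = 15
e12 coeff = (-1)*(-3) - (-3)*3 = 3 - (-9) = 12
e13 coeff = (-1)*3 - 3*3 = -3 - 9 = -12
e23 coeff = (-3)*3 - 3*(-3) = -9 - (-9) = 0
uv = 15 + 12*e12 - 12*e13 + 0*e23


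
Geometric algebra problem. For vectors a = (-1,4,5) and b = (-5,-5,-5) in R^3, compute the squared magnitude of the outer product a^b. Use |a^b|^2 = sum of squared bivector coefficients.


a wedge b = (a1*b2 - a2*b1)*e12 + (a1*b3 - a3*b1)*e13 + (a2*b3 - a3*b2)*e23
e12 coeff: (-1)*(-5) - 4*(-5) = 5 - (-20) = 25
e13 coeff: (-1)*(-5) - 5*(-5) = 5 - (-25) = 30
e23 coeff: 4*(-5) - 5*(-5) = -20 - (-25) = 5
|a wedge b|^2 = 25^2 + 30^2 + 5^2
= 625 + 900 + 25
= 1550


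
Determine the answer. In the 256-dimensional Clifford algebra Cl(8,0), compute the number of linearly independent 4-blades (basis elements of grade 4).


Number of grade-k basis blades in Cl(p,q) with n = p + q is C(n, k).
n = 8 + 0 = 8
C(8, 4) = 8! / (4! * 4!)
= 40320 / (24 * 24)
= 70


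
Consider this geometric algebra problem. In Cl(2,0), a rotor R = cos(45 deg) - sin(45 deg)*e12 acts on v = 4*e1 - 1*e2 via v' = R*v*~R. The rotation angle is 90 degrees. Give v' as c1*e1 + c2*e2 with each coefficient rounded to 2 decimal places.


Rotor R = cos(45deg) - sin(45deg)*e12
Rotation angle theta = 2 * 45 = 90 degrees
v' = R*v*~R rotates v by theta.
cos(90deg) = 0.0000, sin(90deg) = 1.0000
v'_1 = 4*cos(90deg) - (-1)*sin(90deg)
= 4*0.0000 - (-1)*1.0000
= 1.00
v'_2 = 4*sin(90deg) + (-1)*cos(90deg)
= 4*1.0000 + (-1)*0.0000
= 4.00
v' = 1.00*e1 + 4.00*e2


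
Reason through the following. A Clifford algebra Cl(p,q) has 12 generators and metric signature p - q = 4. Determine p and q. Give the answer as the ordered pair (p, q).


We need p + q = 12 and p - q = 4.
Adding: 2p = 12 + 4 = 16, so p = 8.
Then q = 12 - 8 = 4.
(p, q) = (8, 4)


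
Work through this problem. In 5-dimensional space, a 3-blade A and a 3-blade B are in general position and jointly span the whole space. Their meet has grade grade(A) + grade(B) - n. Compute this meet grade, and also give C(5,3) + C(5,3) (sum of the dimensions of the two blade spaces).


Meet grade = grade(A) + grade(B) - n
= 3 + 3 - 5 = 1
C(5,3) = 10
C(5,3) = 10
dim_A + dim_B = 10 + 10 = 20


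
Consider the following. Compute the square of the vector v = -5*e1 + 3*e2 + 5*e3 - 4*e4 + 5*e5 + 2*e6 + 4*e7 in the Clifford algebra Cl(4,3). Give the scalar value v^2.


v^2 = sum of c_i^2 * e_i^2
Positive signature terms (e_i^2 = +1): (-5)^2 + 3^2 + 5^2 + (-4)^2 = 75
Negative signature terms (e_j^2 = -1): 5^2 + 2^2 + 4^2 = 45
v^2 = 75 - 45 = 30


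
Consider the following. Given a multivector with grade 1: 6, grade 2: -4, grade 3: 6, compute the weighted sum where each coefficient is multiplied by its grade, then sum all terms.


Grade-weighted sum = sum of grade_k * coefficient_k
1*6 = 6
2*(-4) = -8
3*6 = 18
Total = 6 + (-8) + 18 = 16


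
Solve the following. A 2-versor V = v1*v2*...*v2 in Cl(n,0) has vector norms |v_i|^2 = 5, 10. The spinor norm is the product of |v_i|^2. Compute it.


Spinor norm N(V) = |v1|^2 * |v2|^2 * ... * |v2|^2
= 5 * 10
Running product: 5, 50
N(V) = 50


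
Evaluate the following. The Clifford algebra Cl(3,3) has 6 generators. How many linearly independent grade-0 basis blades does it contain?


Number of grade-k basis blades in Cl(p,q) with n = p + q is C(n, k).
n = 3 + 3 = 6
C(6, 0) = 6! / (0! * 6!)
= 720 / (1 * 720)
= 1


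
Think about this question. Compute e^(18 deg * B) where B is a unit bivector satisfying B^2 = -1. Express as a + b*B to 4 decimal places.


For a unit bivector B with B^2 = -1, the exponential series gives
e^(theta*B) = cos(theta) + sin(theta)*B (the GA analogue of Euler's formula).
theta = 18 degrees = 0.314159 rad
cos(18 deg) = 0.9511
sin(18 deg) = 0.3090
exp(theta*B) = 0.9511 + 0.3090*B


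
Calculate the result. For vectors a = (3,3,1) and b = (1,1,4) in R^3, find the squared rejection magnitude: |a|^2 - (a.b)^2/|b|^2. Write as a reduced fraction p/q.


|a|^2 = 3^2 + 3^2 + 1^2 = 19
|b|^2 = 1^2 + 1^2 + 4^2 = 18
a . b = 3*1 + 3*1 + 1*4 = 10
(a.b)^2 = 10^2 = 100
|rej|^2 = 19 - 100/18
= (342 - 100)/18
= 242/18
In lowest terms: 121/9


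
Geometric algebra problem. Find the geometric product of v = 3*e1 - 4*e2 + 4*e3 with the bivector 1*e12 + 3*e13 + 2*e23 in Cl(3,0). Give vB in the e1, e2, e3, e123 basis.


vB has grade-1 (vector) and grade-3 (trivector) parts: vB = (v _| B) + (v ^ B).
Vector part <vB>_1:
  e1: -v2*b12 - v3*b13 = -(-4)*(1) - (4)*(3) = -8
  e2: v1*b12 - v3*b23 = (3)*(1) - (4)*(2) = -5
  e3: v1*b13 + v2*b23 = (3)*(3) + (-4)*(2) = 1
Trivector part <vB>_3:
  e123: v1*b23 - v2*b13 + v3*b12 = (3)*(2) - (-4)*(3) + (4)*(1) = 22
vB = -8*e1 - 5*e2 + 1*e3 + 22*e123


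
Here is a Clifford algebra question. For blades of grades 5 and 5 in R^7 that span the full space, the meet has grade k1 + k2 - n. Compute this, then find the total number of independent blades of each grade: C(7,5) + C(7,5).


Meet grade = grade(A) + grade(B) - n
= 5 + 5 - 7 = 3
C(7,5) = 21
C(7,5) = 21
dim_A + dim_B = 21 + 21 = 42


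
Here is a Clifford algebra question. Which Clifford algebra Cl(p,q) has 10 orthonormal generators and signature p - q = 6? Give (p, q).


We need p + q = 10 and p - q = 6.
Adding: 2p = 10 + 6 = 16, so p = 8.
Then q = 10 - 8 = 2.
(p, q) = (8, 2)


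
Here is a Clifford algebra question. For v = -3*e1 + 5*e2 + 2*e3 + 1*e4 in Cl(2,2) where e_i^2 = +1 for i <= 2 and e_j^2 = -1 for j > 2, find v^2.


v^2 = sum of c_i^2 * e_i^2
Positive signature terms (e_i^2 = +1): (-3)^2 + 5^2 = 34
Negative signature terms (e_j^2 = -1): 2^2 + 1^2 = 5
v^2 = 34 - 5 = 29


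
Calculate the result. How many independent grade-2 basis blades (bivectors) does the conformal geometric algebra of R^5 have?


The conformal model of R^5 uses Cl(6,1) with m = 5 + 2 = 7 generators.
Number of grade-2 blades = C(m, 2) = C(7, 2)
= 7*6/2 = 21


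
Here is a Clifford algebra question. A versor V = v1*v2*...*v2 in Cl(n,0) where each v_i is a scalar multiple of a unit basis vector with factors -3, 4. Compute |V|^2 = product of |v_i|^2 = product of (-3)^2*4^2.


Each vector v_i has |v_i|^2 = s_i^2
Squared scales: (-3)^2 = 9, 4^2 = 16
|V|^2 = 9 * 16
= 144


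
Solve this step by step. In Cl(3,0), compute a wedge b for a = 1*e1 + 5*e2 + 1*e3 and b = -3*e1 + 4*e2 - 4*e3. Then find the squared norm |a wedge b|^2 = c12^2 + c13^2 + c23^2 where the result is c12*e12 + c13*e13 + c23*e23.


a wedge b = (a1*b2 - a2*b1)*e12 + (a1*b3 - a3*b1)*e13 + (a2*b3 - a3*b2)*e23
e12 coeff: 1*4 - 5*(-3) = 4 - (-15) = 19
e13 coeff: 1*(-4) - 1*(-3) = -4 - (-3) = -1
e23 coeff: 5*(-4) - 1*4 = -20 - 4 = -24
|a wedge b|^2 = 19^2 + (-1)^2 + (-24)^2
= 361 + 1 + 576
= 938


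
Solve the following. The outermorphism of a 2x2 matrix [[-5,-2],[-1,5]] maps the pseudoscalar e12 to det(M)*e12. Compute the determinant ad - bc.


The outermorphism of a linear map f sends e1^e2 to f(e1)^f(e2).
f(e1) = -5*e1 - 1*e2
f(e2) = -2*e1 + 5*e2
f(e1) ^ f(e2) = (-5*e1 - 1*e2) ^ (-2*e1 + 5*e2)
= (-5)*5*e12 + (-1)*(-2)*e21
= (-25 - 2)*e12
= -27*e12
Coefficient = -27


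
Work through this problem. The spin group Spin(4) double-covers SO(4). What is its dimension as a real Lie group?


Spin(n) double-covers SO(n); both have Lie algebra so(n) of dimension n(n-1)/2.
n = 4
n(n-1) = 4 * 3 = 12
dim Spin(4) = 12/2 = 6


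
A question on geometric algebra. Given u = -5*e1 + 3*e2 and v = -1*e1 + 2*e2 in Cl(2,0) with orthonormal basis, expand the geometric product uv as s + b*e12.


Expand: (-5*e1 + 3*e2)(-1*e1 + 2*e2)
= (-5)*(-1)*e1e1 + (-5)*2*e1e2 + 3*(-1)*e2e1 + 3*2*e2e2
Using e1^2 = e2^2 = 1, e2e1 = -e1e2:
Scalar part s = (-5)*(-1) + 3*2 = 5 + 6 = 11
Bivector part b = (-5)*2 - 3*(-1) = -10 - (-3) = -7
uv = 11 - 7*e12


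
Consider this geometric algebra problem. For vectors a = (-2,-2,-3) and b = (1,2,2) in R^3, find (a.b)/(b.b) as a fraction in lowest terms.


Projection coefficient = (a . b) / (b . b)
a . b = (-2)*1 + (-2)*2 + (-3)*2
= -2 + (-4) + (-6) = -12
b . b = 1^2 + 2^2 + 2^2
= 1 + 4 + 4 = 9
Coefficient = -12/9
In lowest terms: -4/3


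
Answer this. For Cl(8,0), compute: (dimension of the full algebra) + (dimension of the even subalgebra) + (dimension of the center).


n = 8 + 0 = 8
Total dim = 2^8 = 256
Even subalgebra dim = 2^7 = 128
n is even, so center dim = 1
Sum = 256 + 128 + 1 = 385


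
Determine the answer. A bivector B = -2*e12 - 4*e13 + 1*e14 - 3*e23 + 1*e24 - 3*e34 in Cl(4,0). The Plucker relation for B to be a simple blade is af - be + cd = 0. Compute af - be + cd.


Plucker relation: af - be + cd
a*f = (-2)*(-3) = 6
b*e = (-4)*1 = -4
c*d = 1*(-3) = -3
af - be + cd = 6 - (-4) + (-3)
= 7


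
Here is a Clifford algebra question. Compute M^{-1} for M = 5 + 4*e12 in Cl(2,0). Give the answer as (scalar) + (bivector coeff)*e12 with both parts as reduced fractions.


M = 5 + 4*e12, where e12^2 = -1.
Since M commutes with its reverse ~M = a - b*e12, M * ~M = a^2 - b^2*e12^2 = a^2 + b^2.
So M^{-1} = ~M / (a^2 + b^2) = (a - b*e12)/(a^2 + b^2).
a^2 + b^2 = 25 + 16 = 41
Scalar part = 5/41 = 5/41
Bivector coeff = -4/41 = -4/41
M^{-1} = 5/41 - 4/41*e12


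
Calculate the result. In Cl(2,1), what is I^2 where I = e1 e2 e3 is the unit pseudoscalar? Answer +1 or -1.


The pseudoscalar I = e1...e_n (product of all n generators) of Cl(p,q) satisfies I^2 = (-1)^(q + n(n-1)/2).
p = 2, q = 1, n = p + q = 3
n(n-1)/2 = 3 * 2 / 2 = 3
Exponent = q + n(n-1)/2 = 1 + 3 = 4
I^2 = (-1)^4 = +1


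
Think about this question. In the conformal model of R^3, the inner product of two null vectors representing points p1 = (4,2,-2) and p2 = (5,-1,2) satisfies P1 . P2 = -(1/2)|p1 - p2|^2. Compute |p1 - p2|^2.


p1 - p2 = (-1, 3, -4)
|p1 - p2|^2 = (-1)^2 + 3^2 + (-4)^2
= 1 + 9 + 16
= 26


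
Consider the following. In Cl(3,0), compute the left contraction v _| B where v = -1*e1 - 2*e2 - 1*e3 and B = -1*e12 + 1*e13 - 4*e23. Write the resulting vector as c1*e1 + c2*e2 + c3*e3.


Left contraction v _| B = <vB>_1 (grade-1 part of the geometric product vB).
Using e1_|e12 = e2, e2_|e12 = -e1, e1_|e13 = e3, e3_|e13 = -e1, e2_|e23 = e3, e3_|e23 = -e2:
e1 coeff: -v2*b12 - v3*b13 = -(-2)*(-1) - (-1)*(1) = -1
e2 coeff: v1*b12 - v3*b23 = (-1)*(-1) - (-1)*(-4) = -3
e3 coeff: v1*b13 + v2*b23 = (-1)*(1) + (-2)*(-4) = 7
v _| B = -1*e1 - 3*e2 + 7*e3


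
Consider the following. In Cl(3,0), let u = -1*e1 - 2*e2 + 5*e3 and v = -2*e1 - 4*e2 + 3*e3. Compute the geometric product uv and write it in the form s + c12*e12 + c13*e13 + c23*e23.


In Cl(3,0): e_i^2 = 1, e_ie_j = -e_je_i for i != j.
Scalar part = u . v = (-1)*(-2) + (-2)*(-4) + 5*3
= 2 + 8 + 15 = 25
e12 coeff = (-1)*(-4) - (-2)*(-2) = 4 - 4 = 0
e13 coeff = (-1)*3 - 5*(-2) = -3 - (-10) = 7
e23 coeff = (-2)*3 - 5*(-4) = -6 - (-20) = 14
uv = 25 + 0*e12 + 7*e13 + 14*e23


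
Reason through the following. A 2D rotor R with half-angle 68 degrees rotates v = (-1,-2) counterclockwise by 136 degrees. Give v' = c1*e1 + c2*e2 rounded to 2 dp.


Rotor R = cos(68deg) - sin(68deg)*e12
Rotation angle theta = 2 * 68 = 136 degrees
v' = R*v*~R rotates v by theta.
cos(136deg) = -0.7193, sin(136deg) = 0.6947
v'_1 = -1*cos(136deg) - (-2)*sin(136deg)
= -1*(-0.7193) - (-2)*0.6947
= 2.11
v'_2 = -1*sin(136deg) + (-2)*cos(136deg)
= -1*0.6947 + (-2)*(-0.7193)
= 0.74
v' = 2.11*e1 + 0.74*e2


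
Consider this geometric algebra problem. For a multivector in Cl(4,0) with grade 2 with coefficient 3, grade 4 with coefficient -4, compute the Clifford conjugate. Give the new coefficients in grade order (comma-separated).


Clifford conjugate sign for grade k: (-1)^(k(k+1)/2)
Grade 2: (-1)^(2*3/2) = (-1)^3 = -1, coeff 3 -> -3
Grade 4: (-1)^(4*5/2) = (-1)^10 = 1, coeff -4 -> -4
Conjugated coefficients: -3, -4


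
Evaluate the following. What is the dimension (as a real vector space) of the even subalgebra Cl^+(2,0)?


Even subalgebra dimension = 2^(n-1)
n = 2 + 0 = 2
2^(2 - 1) = 2^1 = 2
Verification: sum of C(2,k) for even k = 1 + 1 = 2
Result = 2


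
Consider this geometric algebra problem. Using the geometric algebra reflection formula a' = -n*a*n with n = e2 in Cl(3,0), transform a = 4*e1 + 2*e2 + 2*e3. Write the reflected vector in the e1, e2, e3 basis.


Reflection formula: a' = -n*a*n, with n = e2 (unit vector, n^2 = 1).
For reflection through hyperplane perp to e2:
The component along e2 flips sign, others stay.
a = (4, 2, 2)
a' = (4, -2, 2)
a' = 4*e1 - 2*e2 + 2*e3


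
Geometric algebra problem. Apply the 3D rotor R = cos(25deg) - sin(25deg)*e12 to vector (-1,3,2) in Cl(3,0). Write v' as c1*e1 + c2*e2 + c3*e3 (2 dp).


Rotor R = cos(25deg) - sin(25deg)*e12
Rotation angle theta = 2 * 25 = 50 degrees in the e12 plane (e1 -> e2).
The component perpendicular to the plane (e3) is invariant: v'_3 = v3 = 2.00
cos(50deg) = 0.6428, sin(50deg) = 0.7660
v'_1 = v1*cos(theta) - v2*sin(theta) = -1*0.6428 - 3*0.7660 = -2.94
v'_2 = v1*sin(theta) + v2*cos(theta) = -1*0.7660 + 3*0.6428 = 1.16
v' = -2.94*e1 + 1.16*e2 + 2.00*e3


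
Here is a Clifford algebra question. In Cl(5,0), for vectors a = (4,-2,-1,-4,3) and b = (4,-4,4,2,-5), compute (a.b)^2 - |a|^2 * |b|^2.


a . b = 4*4 + (-2)*(-4) + (-1)*4 + (-4)*2 + 3*(-5)
= 16 + 8 + (-4) + (-8) + (-15) = -3
|a|^2 = 4^2 + (-2)^2 + (-1)^2 + (-4)^2 + 3^2 = 46
|b|^2 = 4^2 + (-4)^2 + 4^2 + 2^2 + (-5)^2 = 77
(a.b)^2 = (-3)^2 = 9
|a|^2 * |b|^2 = 46 * 77 = 3542
Result = 9 - 3542 = -3533


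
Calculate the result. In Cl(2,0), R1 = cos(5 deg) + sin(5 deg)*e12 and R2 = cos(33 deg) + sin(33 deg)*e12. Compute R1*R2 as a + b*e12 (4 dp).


Same-plane rotors commute and their half-angles add:
R1*R2 = cos(a1 + a2) + sin(a1 + a2)*e12.
a1 + a2 = 5 + 33 = 38 deg
cos(38 deg) = 0.7880
sin(38 deg) = 0.6157
R1*R2 = 0.7880 + 0.6157*e12


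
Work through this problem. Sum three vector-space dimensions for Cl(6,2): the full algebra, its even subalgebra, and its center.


n = 6 + 2 = 8
Total dim = 2^8 = 256
Even subalgebra dim = 2^7 = 128
n is even, so center dim = 1
Sum = 256 + 128 + 1 = 385


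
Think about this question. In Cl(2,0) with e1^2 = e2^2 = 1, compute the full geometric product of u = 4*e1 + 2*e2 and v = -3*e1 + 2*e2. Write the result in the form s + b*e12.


Expand: (4*e1 + 2*e2)(-3*e1 + 2*e2)
= 4*(-3)*e1e1 + 4*2*e1e2 + 2*(-3)*e2e1 + 2*2*e2e2
Using e1^2 = e2^2 = 1, e2e1 = -e1e2:
Scalar part s = 4*(-3) + 2*2 = -12 + 4 = -8
Bivector part b = 4*2 - 2*(-3) = 8 - (-6) = 14
uv = -8 + 14*e12


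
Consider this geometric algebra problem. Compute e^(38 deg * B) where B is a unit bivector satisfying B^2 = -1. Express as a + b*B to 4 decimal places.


For a unit bivector B with B^2 = -1, the exponential series gives
e^(theta*B) = cos(theta) + sin(theta)*B (the GA analogue of Euler's formula).
theta = 38 degrees = 0.663225 rad
cos(38 deg) = 0.7880
sin(38 deg) = 0.6157
exp(theta*B) = 0.7880 + 0.6157*B


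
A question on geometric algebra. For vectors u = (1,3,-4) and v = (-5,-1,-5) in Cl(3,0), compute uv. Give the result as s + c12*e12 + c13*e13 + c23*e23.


In Cl(3,0): e_i^2 = 1, e_ie_j = -e_je_i for i != j.
Scalar part = u . v = 1*(-5) + 3*(-1) + (-4)*(-5)
= -5 + (-3) + 20 = 12
e12 coeff = 1*(-1) - 3*(-5) = -1 - (-15) = 14
e13 coeff = 1*(-5) - (-4)*(-5) = -5 - 20 = -25
e23 coeff = 3*(-5) - (-4)*(-1) = -15 - 4 = -19
uv = 12 + 14*e12 - 25*e13 - 19*e23


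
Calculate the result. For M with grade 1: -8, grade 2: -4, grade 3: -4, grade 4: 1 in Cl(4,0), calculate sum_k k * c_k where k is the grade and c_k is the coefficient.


Grade-weighted sum = sum of grade_k * coefficient_k
1*(-8) = -8
2*(-4) = -8
3*(-4) = -12
4*1 = 4
Total = -8 + (-8) + (-12) + 4 = -24


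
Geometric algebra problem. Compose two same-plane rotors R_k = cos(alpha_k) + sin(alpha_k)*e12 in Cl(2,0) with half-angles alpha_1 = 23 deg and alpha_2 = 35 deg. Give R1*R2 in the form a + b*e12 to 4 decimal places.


Same-plane rotors commute and their half-angles add:
R1*R2 = cos(a1 + a2) + sin(a1 + a2)*e12.
a1 + a2 = 23 + 35 = 58 deg
cos(58 deg) = 0.5299
sin(58 deg) = 0.8480
R1*R2 = 0.5299 + 0.8480*e12


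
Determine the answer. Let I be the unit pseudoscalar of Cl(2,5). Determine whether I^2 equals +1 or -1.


The pseudoscalar I = e1...e_n (product of all n generators) of Cl(p,q) satisfies I^2 = (-1)^(q + n(n-1)/2).
p = 2, q = 5, n = p + q = 7
n(n-1)/2 = 7 * 6 / 2 = 21
Exponent = q + n(n-1)/2 = 5 + 21 = 26
I^2 = (-1)^26 = +1


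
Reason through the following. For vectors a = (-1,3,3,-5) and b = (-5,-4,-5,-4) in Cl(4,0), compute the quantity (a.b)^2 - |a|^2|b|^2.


a . b = (-1)*(-5) + 3*(-4) + 3*(-5) + (-5)*(-4)
= 5 + (-12) + (-15) + 20 = -2
|a|^2 = (-1)^2 + 3^2 + 3^2 + (-5)^2 = 44
|b|^2 = (-5)^2 + (-4)^2 + (-5)^2 + (-4)^2 = 82
(a.b)^2 = (-2)^2 = 4
|a|^2 * |b|^2 = 44 * 82 = 3608
Result = 4 - 3608 = -3604


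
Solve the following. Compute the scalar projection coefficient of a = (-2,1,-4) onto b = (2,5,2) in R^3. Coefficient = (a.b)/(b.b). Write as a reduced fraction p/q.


Projection coefficient = (a . b) / (b . b)
a . b = (-2)*2 + 1*5 + (-4)*2
= -4 + 5 + (-8) = -7
b . b = 2^2 + 5^2 + 2^2
= 4 + 25 + 4 = 33
Coefficient = -7/33
In lowest terms: -7/33


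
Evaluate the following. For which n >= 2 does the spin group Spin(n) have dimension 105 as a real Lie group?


dim Spin(n) = dim so(n) = n(n-1)/2.
Solve n(n-1)/2 = 105, i.e. n^2 - n - 210 = 0.
Discriminant = 1 + 8*105 = 841
n = (1 + sqrt(841))/2 = (1 + 29)/2 = 15


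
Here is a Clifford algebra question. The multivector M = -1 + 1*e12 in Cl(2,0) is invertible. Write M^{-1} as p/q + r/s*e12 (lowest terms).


M = -1 + 1*e12, where e12^2 = -1.
Since M commutes with its reverse ~M = a - b*e12, M * ~M = a^2 - b^2*e12^2 = a^2 + b^2.
So M^{-1} = ~M / (a^2 + b^2) = (a - b*e12)/(a^2 + b^2).
a^2 + b^2 = 1 + 1 = 2
Scalar part = -1/2 = -1/2
Bivector coeff = -1/2 = -1/2
M^{-1} = -1/2 - 1/2*e12


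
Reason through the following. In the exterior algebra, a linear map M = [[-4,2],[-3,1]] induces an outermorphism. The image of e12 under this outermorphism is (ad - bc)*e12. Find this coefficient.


The outermorphism of a linear map f sends e1^e2 to f(e1)^f(e2).
f(e1) = -4*e1 - 3*e2
f(e2) = 2*e1 + 1*e2
f(e1) ^ f(e2) = (-4*e1 - 3*e2) ^ (2*e1 + 1*e2)
= (-4)*1*e12 + (-3)*2*e21
= (-4 - (-6))*e12
= 2*e12
Coefficient = 2


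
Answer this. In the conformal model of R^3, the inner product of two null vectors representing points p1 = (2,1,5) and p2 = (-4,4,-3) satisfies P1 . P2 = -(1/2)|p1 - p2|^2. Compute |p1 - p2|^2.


p1 - p2 = (6, -3, 8)
|p1 - p2|^2 = 6^2 + (-3)^2 + 8^2
= 36 + 9 + 64
= 109


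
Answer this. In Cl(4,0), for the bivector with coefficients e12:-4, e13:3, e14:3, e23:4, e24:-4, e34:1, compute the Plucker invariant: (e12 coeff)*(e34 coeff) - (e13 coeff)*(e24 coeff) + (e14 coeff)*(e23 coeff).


Plucker relation: af - be + cd
a*f = (-4)*1 = -4
b*e = 3*(-4) = -12
c*d = 3*4 = 12
af - be + cd = -4 - (-12) + 12
= 20


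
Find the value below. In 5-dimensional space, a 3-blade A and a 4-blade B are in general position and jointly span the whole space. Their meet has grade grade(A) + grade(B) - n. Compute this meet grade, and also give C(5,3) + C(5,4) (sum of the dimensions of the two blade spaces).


Meet grade = grade(A) + grade(B) - n
= 3 + 4 - 5 = 2
C(5,3) = 10
C(5,4) = 5
dim_A + dim_B = 10 + 5 = 15


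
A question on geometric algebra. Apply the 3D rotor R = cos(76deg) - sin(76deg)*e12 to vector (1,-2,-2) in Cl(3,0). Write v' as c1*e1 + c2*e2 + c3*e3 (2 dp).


Rotor R = cos(76deg) - sin(76deg)*e12
Rotation angle theta = 2 * 76 = 152 degrees in the e12 plane (e1 -> e2).
The component perpendicular to the plane (e3) is invariant: v'_3 = v3 = -2.00
cos(152deg) = -0.8829, sin(152deg) = 0.4695
v'_1 = v1*cos(theta) - v2*sin(theta) = 1*(-0.8829) - (-2)*0.4695 = 0.06
v'_2 = v1*sin(theta) + v2*cos(theta) = 1*0.4695 + (-2)*(-0.8829) = 2.24
v' = 0.06*e1 + 2.24*e2 - 2.00*e3


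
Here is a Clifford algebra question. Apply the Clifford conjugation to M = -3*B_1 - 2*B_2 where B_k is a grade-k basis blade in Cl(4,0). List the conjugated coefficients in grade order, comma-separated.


Clifford conjugate sign for grade k: (-1)^(k(k+1)/2)
Grade 1: (-1)^(1*2/2) = (-1)^1 = -1, coeff -3 -> 3
Grade 2: (-1)^(2*3/2) = (-1)^3 = -1, coeff -2 -> 2
Conjugated coefficients: 3, 2


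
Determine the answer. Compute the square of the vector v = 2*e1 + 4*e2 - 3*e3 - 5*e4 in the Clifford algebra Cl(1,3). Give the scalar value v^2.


v^2 = sum of c_i^2 * e_i^2
Positive signature terms (e_i^2 = +1): 2^2 = 4
Negative signature terms (e_j^2 = -1): 4^2 + (-3)^2 + (-5)^2 = 50
v^2 = 4 - 50 = -46


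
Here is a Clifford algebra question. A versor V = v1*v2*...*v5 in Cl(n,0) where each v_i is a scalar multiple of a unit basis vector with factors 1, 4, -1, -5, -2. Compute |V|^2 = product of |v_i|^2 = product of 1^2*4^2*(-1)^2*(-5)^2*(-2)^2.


Each vector v_i has |v_i|^2 = s_i^2
Squared scales: 1^2 = 1, 4^2 = 16, (-1)^2 = 1, (-5)^2 = 25, (-2)^2 = 4
|V|^2 = 1 * 16 * 1 * 25 * 4
= 1600


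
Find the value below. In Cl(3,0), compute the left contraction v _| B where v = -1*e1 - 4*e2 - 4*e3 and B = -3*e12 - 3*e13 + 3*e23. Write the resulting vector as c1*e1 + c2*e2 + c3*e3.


Left contraction v _| B = <vB>_1 (grade-1 part of the geometric product vB).
Using e1_|e12 = e2, e2_|e12 = -e1, e1_|e13 = e3, e3_|e13 = -e1, e2_|e23 = e3, e3_|e23 = -e2:
e1 coeff: -v2*b12 - v3*b13 = -(-4)*(-3) - (-4)*(-3) = -24
e2 coeff: v1*b12 - v3*b23 = (-1)*(-3) - (-4)*(3) = 15
e3 coeff: v1*b13 + v2*b23 = (-1)*(-3) + (-4)*(3) = -9
v _| B = -24*e1 + 15*e2 - 9*e3


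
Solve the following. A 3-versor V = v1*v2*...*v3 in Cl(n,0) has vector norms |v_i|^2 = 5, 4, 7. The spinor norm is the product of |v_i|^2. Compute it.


Spinor norm N(V) = |v1|^2 * |v2|^2 * ... * |v3|^2
= 5 * 4 * 7
Running product: 5, 20, 140
N(V) = 140


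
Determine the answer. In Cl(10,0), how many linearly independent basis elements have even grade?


Even subalgebra dimension = 2^(n-1)
n = 10 + 0 = 10
2^(10 - 1) = 2^9 = 512
Verification: sum of C(10,k) for even k = 1 + 45 + 210 + 210 + 45 + 1 = 512
Result = 512


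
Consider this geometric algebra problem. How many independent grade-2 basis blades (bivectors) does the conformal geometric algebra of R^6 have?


The conformal model of R^6 uses Cl(7,1) with m = 6 + 2 = 8 generators.
Number of grade-2 blades = C(m, 2) = C(8, 2)
= 8*7/2 = 28


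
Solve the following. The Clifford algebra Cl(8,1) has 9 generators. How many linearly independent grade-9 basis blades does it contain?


Number of grade-k basis blades in Cl(p,q) with n = p + q is C(n, k).
n = 8 + 1 = 9
C(9, 9) = 9! / (9! * 0!)
= 362880 / (362880 * 1)
= 1


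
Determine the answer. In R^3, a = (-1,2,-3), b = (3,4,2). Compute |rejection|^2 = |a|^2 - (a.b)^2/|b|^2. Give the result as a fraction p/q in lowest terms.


|a|^2 = (-1)^2 + 2^2 + (-3)^2 = 14
|b|^2 = 3^2 + 4^2 + 2^2 = 29
a . b = (-1)*3 + 2*4 + (-3)*2 = -1
(a.b)^2 = (-1)^2 = 1
|rej|^2 = 14 - 1/29
= (406 - 1)/29
= 405/29
In lowest terms: 405/29


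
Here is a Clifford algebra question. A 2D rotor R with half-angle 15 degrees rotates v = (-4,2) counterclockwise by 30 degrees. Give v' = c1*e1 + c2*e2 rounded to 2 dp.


Rotor R = cos(15deg) - sin(15deg)*e12
Rotation angle theta = 2 * 15 = 30 degrees
v' = R*v*~R rotates v by theta.
cos(30deg) = 0.8660, sin(30deg) = 0.5000
v'_1 = -4*cos(30deg) - 2*sin(30deg)
= -4*0.8660 - 2*0.5000
= -4.46
v'_2 = -4*sin(30deg) + 2*cos(30deg)
= -4*0.5000 + 2*0.8660
= -0.27
v' = -4.46*e1 - 0.27*e2


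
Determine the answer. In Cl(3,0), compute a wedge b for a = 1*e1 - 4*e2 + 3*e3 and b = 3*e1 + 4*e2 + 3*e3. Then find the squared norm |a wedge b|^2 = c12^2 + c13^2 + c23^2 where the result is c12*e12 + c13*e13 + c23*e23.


a wedge b = (a1*b2 - a2*b1)*e12 + (a1*b3 - a3*b1)*e13 + (a2*b3 - a3*b2)*e23
e12 coeff: 1*4 - (-4)*3 = 4 - (-12) = 16
e13 coeff: 1*3 - 3*3 = 3 - 9 = -6
e23 coeff: (-4)*3 - 3*4 = -12 - 12 = -24
|a wedge b|^2 = 16^2 + (-6)^2 + (-24)^2
= 256 + 36 + 576
= 868


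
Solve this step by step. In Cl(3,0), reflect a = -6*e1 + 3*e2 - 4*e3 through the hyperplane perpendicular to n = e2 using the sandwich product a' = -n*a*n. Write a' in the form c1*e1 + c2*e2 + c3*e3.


Reflection formula: a' = -n*a*n, with n = e2 (unit vector, n^2 = 1).
For reflection through hyperplane perp to e2:
The component along e2 flips sign, others stay.
a = (-6, 3, -4)
a' = (-6, -3, -4)
a' = -6*e1 - 3*e2 - 4*e3


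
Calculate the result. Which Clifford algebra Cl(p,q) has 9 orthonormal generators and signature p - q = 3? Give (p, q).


We need p + q = 9 and p - q = 3.
Adding: 2p = 9 + 3 = 12, so p = 6.
Then q = 9 - 6 = 3.
(p, q) = (6, 3)


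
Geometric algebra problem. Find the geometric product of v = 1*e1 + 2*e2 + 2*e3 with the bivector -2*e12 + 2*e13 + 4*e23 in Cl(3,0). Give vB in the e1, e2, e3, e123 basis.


vB has grade-1 (vector) and grade-3 (trivector) parts: vB = (v _| B) + (v ^ B).
Vector part <vB>_1:
  e1: -v2*b12 - v3*b13 = -(2)*(-2) - (2)*(2) = 0
  e2: v1*b12 - v3*b23 = (1)*(-2) - (2)*(4) = -10
  e3: v1*b13 + v2*b23 = (1)*(2) + (2)*(4) = 10
Trivector part <vB>_3:
  e123: v1*b23 - v2*b13 + v3*b12 = (1)*(4) - (2)*(2) + (2)*(-2) = -4
vB = 0*e1 - 10*e2 + 10*e3 - 4*e123


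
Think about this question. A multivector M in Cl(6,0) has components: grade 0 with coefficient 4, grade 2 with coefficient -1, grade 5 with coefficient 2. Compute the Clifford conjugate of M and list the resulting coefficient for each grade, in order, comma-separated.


Clifford conjugate sign for grade k: (-1)^(k(k+1)/2)
Grade 0: (-1)^(0*1/2) = (-1)^0 = 1, coeff 4 -> 4
Grade 2: (-1)^(2*3/2) = (-1)^3 = -1, coeff -1 -> 1
Grade 5: (-1)^(5*6/2) = (-1)^15 = -1, coeff 2 -> -2
Conjugated coefficients: 4, 1, -2


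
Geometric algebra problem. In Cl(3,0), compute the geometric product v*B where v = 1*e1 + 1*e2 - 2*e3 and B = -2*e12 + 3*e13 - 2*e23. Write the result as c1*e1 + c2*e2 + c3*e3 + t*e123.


vB has grade-1 (vector) and grade-3 (trivector) parts: vB = (v _| B) + (v ^ B).
Vector part <vB>_1:
  e1: -v2*b12 - v3*b13 = -(1)*(-2) - (-2)*(3) = 8
  e2: v1*b12 - v3*b23 = (1)*(-2) - (-2)*(-2) = -6
  e3: v1*b13 + v2*b23 = (1)*(3) + (1)*(-2) = 1
Trivector part <vB>_3:
  e123: v1*b23 - v2*b13 + v3*b12 = (1)*(-2) - (1)*(3) + (-2)*(-2) = -1
vB = 8*e1 - 6*e2 + 1*e3 - 1*e123


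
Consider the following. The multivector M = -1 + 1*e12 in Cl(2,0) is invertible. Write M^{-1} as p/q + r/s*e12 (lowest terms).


M = -1 + 1*e12, where e12^2 = -1.
Since M commutes with its reverse ~M = a - b*e12, M * ~M = a^2 - b^2*e12^2 = a^2 + b^2.
So M^{-1} = ~M / (a^2 + b^2) = (a - b*e12)/(a^2 + b^2).
a^2 + b^2 = 1 + 1 = 2
Scalar part = -1/2 = -1/2
Bivector coeff = -1/2 = -1/2
M^{-1} = -1/2 - 1/2*e12


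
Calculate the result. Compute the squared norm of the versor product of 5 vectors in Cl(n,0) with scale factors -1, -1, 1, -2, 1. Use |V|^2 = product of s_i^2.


Each vector v_i has |v_i|^2 = s_i^2
Squared scales: (-1)^2 = 1, (-1)^2 = 1, 1^2 = 1, (-2)^2 = 4, 1^2 = 1
|V|^2 = 1 * 1 * 1 * 4 * 1
= 4


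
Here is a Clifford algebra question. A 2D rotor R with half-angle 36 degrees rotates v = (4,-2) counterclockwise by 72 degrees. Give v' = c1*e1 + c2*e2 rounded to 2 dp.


Rotor R = cos(36deg) - sin(36deg)*e12
Rotation angle theta = 2 * 36 = 72 degrees
v' = R*v*~R rotates v by theta.
cos(72deg) = 0.3090, sin(72deg) = 0.9511
v'_1 = 4*cos(72deg) - (-2)*sin(72deg)
= 4*0.3090 - (-2)*0.9511
= 3.14
v'_2 = 4*sin(72deg) + (-2)*cos(72deg)
= 4*0.9511 + (-2)*0.3090
= 3.19
v' = 3.14*e1 + 3.19*e2


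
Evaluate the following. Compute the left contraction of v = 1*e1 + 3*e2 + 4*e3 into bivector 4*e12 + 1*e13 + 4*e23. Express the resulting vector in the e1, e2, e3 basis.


Left contraction v _| B = <vB>_1 (grade-1 part of the geometric product vB).
Using e1_|e12 = e2, e2_|e12 = -e1, e1_|e13 = e3, e3_|e13 = -e1, e2_|e23 = e3, e3_|e23 = -e2:
e1 coeff: -v2*b12 - v3*b13 = -(3)*(4) - (4)*(1) = -16
e2 coeff: v1*b12 - v3*b23 = (1)*(4) - (4)*(4) = -12
e3 coeff: v1*b13 + v2*b23 = (1)*(1) + (3)*(4) = 13
v _| B = -16*e1 - 12*e2 + 13*e3


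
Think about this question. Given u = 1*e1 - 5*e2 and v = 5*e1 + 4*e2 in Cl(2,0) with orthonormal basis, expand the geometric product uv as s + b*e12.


Expand: (1*e1 - 5*e2)(5*e1 + 4*e2)
= 1*5*e1e1 + 1*4*e1e2 + (-5)*5*e2e1 + (-5)*4*e2e2
Using e1^2 = e2^2 = 1, e2e1 = -e1e2:
Scalar part s = 1*5 + (-5)*4 = 5 + (-20) = -15
Bivector part b = 1*4 - (-5)*5 = 4 - (-25) = 29
uv = -15 + 29*e12


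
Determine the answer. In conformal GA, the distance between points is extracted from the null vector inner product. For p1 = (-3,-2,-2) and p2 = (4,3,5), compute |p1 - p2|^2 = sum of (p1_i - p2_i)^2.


p1 - p2 = (-7, -5, -7)
|p1 - p2|^2 = (-7)^2 + (-5)^2 + (-7)^2
= 49 + 25 + 49
= 123


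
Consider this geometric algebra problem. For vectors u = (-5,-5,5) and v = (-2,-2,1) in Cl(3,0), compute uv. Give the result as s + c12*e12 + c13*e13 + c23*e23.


In Cl(3,0): e_i^2 = 1, e_ie_j = -e_je_i for i != j.
Scalar part = u . v = (-5)*(-2) + (-5)*(-2) + 5*1
= 10 + 10 + 5 = 25
e12 coeff = (-5)*(-2) - (-5)*(-2) = 10 - 10 = 0
e13 coeff = (-5)*1 - 5*(-2) = -5 - (-10) = 5
e23 coeff = (-5)*1 - 5*(-2) = -5 - (-10) = 5
uv = 25 + 0*e12 + 5*e13 + 5*e23


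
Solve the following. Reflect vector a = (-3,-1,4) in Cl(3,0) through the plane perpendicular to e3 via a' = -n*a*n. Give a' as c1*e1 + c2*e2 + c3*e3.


Reflection formula: a' = -n*a*n, with n = e3 (unit vector, n^2 = 1).
For reflection through hyperplane perp to e3:
The component along e3 flips sign, others stay.
a = (-3, -1, 4)
a' = (-3, -1, -4)
a' = -3*e1 - 1*e2 - 4*e3


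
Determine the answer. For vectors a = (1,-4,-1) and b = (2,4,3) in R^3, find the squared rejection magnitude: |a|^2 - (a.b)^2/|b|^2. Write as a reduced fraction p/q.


|a|^2 = 1^2 + (-4)^2 + (-1)^2 = 18
|b|^2 = 2^2 + 4^2 + 3^2 = 29
a . b = 1*2 + (-4)*4 + (-1)*3 = -17
(a.b)^2 = (-17)^2 = 289
|rej|^2 = 18 - 289/29
= (522 - 289)/29
= 233/29
In lowest terms: 233/29


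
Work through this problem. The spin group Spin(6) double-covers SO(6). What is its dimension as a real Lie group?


Spin(n) double-covers SO(n); both have Lie algebra so(n) of dimension n(n-1)/2.
n = 6
n(n-1) = 6 * 5 = 30
dim Spin(6) = 30/2 = 15


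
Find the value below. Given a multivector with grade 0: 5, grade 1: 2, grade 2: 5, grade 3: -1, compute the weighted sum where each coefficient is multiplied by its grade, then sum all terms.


Grade-weighted sum = sum of grade_k * coefficient_k
0*5 = 0
1*2 = 2
2*5 = 10
3*(-1) = -3
Total = 0 + 2 + 10 + (-3) = 9


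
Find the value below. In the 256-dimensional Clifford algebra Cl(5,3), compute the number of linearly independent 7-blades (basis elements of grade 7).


Number of grade-k basis blades in Cl(p,q) with n = p + q is C(n, k).
n = 5 + 3 = 8
C(8, 7) = 8! / (7! * 1!)
= 40320 / (5040 * 1)
= 8


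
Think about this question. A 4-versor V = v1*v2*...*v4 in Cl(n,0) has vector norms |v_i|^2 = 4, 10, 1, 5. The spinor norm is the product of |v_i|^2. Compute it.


Spinor norm N(V) = |v1|^2 * |v2|^2 * ... * |v4|^2
= 4 * 10 * 1 * 5
Running product: 4, 40, 40, 200
N(V) = 200


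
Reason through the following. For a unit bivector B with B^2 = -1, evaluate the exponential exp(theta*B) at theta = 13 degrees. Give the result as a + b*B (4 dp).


For a unit bivector B with B^2 = -1, the exponential series gives
e^(theta*B) = cos(theta) + sin(theta)*B (the GA analogue of Euler's formula).
theta = 13 degrees = 0.226893 rad
cos(13 deg) = 0.9744
sin(13 deg) = 0.2250
exp(theta*B) = 0.9744 + 0.2250*B


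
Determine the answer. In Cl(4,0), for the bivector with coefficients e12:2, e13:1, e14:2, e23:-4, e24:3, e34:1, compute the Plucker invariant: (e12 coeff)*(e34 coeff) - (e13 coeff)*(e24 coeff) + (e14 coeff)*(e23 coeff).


Plucker relation: af - be + cd
a*f = 2*1 = 2
b*e = 1*3 = 3
c*d = 2*(-4) = -8
af - be + cd = 2 - 3 + (-8)
= -9


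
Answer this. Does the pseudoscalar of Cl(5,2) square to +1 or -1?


The pseudoscalar I = e1...e_n (product of all n generators) of Cl(p,q) satisfies I^2 = (-1)^(q + n(n-1)/2).
p = 5, q = 2, n = p + q = 7
n(n-1)/2 = 7 * 6 / 2 = 21
Exponent = q + n(n-1)/2 = 2 + 21 = 23
I^2 = (-1)^23 = -1


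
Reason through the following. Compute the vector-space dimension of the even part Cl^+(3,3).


Even subalgebra dimension = 2^(n-1)
n = 3 + 3 = 6
2^(6 - 1) = 2^5 = 32
Verification: sum of C(6,k) for even k = 1 + 15 + 15 + 1 = 32
Result = 32


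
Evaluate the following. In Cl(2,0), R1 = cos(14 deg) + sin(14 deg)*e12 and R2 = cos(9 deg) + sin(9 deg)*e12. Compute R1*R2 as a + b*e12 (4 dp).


Same-plane rotors commute and their half-angles add:
R1*R2 = cos(a1 + a2) + sin(a1 + a2)*e12.
a1 + a2 = 14 + 9 = 23 deg
cos(23 deg) = 0.9205
sin(23 deg) = 0.3907
R1*R2 = 0.9205 + 0.3907*e12


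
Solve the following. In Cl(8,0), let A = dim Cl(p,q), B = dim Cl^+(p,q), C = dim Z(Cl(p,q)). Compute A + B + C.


n = 8 + 0 = 8
Total dim = 2^8 = 256
Even subalgebra dim = 2^7 = 128
n is even, so center dim = 1
Sum = 256 + 128 + 1 = 385


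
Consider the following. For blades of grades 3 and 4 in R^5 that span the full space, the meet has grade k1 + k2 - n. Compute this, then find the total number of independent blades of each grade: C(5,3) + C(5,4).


Meet grade = grade(A) + grade(B) - n
= 3 + 4 - 5 = 2
C(5,3) = 10
C(5,4) = 5
dim_A + dim_B = 10 + 5 = 15


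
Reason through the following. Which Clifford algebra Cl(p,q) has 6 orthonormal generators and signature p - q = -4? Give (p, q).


We need p + q = 6 and p - q = -4.
Adding: 2p = 6 + (-4) = 2, so p = 1.
Then q = 6 - 1 = 5.
(p, q) = (1, 5)


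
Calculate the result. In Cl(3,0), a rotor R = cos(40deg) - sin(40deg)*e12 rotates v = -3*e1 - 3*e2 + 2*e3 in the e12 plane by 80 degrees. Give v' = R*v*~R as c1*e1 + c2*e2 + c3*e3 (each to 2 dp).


Rotor R = cos(40deg) - sin(40deg)*e12
Rotation angle theta = 2 * 40 = 80 degrees in the e12 plane (e1 -> e2).
The component perpendicular to the plane (e3) is invariant: v'_3 = v3 = 2.00
cos(80deg) = 0.1736, sin(80deg) = 0.9848
v'_1 = v1*cos(theta) - v2*sin(theta) = -3*0.1736 - (-3)*0.9848 = 2.43
v'_2 = v1*sin(theta) + v2*cos(theta) = -3*0.9848 + (-3)*0.1736 = -3.48
v' = 2.43*e1 - 3.48*e2 + 2.00*e3


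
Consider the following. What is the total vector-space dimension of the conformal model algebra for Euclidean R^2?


The conformal model of R^2 uses Cl(3,1): the 2 Euclidean generators plus two extra orthogonal generators e+ (e+^2 = +1) and e- (e-^2 = -1), from which the null vectors e0, einf are built.
Number of generators m = 2 + 2 = 4.
dim Cl(p,q) = 2^m = 2^4 = 16


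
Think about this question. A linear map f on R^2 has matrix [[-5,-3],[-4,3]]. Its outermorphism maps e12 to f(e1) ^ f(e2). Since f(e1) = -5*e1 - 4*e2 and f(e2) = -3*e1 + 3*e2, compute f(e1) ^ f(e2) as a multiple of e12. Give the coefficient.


The outermorphism of a linear map f sends e1^e2 to f(e1)^f(e2).
f(e1) = -5*e1 - 4*e2
f(e2) = -3*e1 + 3*e2
f(e1) ^ f(e2) = (-5*e1 - 4*e2) ^ (-3*e1 + 3*e2)
= (-5)*3*e12 + (-4)*(-3)*e21
= (-15 - 12)*e12
= -27*e12
Coefficient = -27


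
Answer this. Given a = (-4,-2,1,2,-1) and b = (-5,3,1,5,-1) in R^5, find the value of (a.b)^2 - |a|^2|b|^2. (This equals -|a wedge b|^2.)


a . b = (-4)*(-5) + (-2)*3 + 1*1 + 2*5 + (-1)*(-1)
= 20 + (-6) + 1 + 10 + 1 = 26
|a|^2 = (-4)^2 + (-2)^2 + 1^2 + 2^2 + (-1)^2 = 26
|b|^2 = (-5)^2 + 3^2 + 1^2 + 5^2 + (-1)^2 = 61
(a.b)^2 = 26^2 = 676
|a|^2 * |b|^2 = 26 * 61 = 1586
Result = 676 - 1586 = -910


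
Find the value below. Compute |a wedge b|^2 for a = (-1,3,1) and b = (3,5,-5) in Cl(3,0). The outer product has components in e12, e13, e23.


a wedge b = (a1*b2 - a2*b1)*e12 + (a1*b3 - a3*b1)*e13 + (a2*b3 - a3*b2)*e23
e12 coeff: (-1)*5 - 3*3 = -5 - 9 = -14
e13 coeff: (-1)*(-5) - 1*3 = 5 - 3 = 2
e23 coeff: 3*(-5) - 1*5 = -15 - 5 = -20
|a wedge b|^2 = (-14)^2 + 2^2 + (-20)^2
= 196 + 4 + 400
= 600


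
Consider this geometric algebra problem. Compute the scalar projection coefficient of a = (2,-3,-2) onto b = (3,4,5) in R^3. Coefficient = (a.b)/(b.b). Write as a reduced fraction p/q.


Projection coefficient = (a . b) / (b . b)
a . b = 2*3 + (-3)*4 + (-2)*5
= 6 + (-12) + (-10) = -16
b . b = 3^2 + 4^2 + 5^2
= 9 + 16 + 25 = 50
Coefficient = -16/50
In lowest terms: -8/25


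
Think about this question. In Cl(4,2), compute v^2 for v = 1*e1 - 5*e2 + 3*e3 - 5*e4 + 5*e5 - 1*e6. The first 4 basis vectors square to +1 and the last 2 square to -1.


v^2 = sum of c_i^2 * e_i^2
Positive signature terms (e_i^2 = +1): 1^2 + (-5)^2 + 3^2 + (-5)^2 = 60
Negative signature terms (e_j^2 = -1): 5^2 + (-1)^2 = 26
v^2 = 60 - 26 = 34


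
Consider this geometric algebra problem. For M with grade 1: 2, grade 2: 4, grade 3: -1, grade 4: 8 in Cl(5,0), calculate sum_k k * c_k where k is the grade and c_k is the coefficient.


Grade-weighted sum = sum of grade_k * coefficient_k
1*2 = 2
2*4 = 8
3*(-1) = -3
4*8 = 32
Total = 2 + 8 + (-3) + 32 = 39


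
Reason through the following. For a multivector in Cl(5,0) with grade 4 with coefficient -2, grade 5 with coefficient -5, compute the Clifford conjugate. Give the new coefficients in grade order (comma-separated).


Clifford conjugate sign for grade k: (-1)^(k(k+1)/2)
Grade 4: (-1)^(4*5/2) = (-1)^10 = 1, coeff -2 -> -2
Grade 5: (-1)^(5*6/2) = (-1)^15 = -1, coeff -5 -> 5
Conjugated coefficients: -2, 5


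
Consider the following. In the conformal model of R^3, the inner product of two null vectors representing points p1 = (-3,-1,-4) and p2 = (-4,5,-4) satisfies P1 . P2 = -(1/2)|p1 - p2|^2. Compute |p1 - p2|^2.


p1 - p2 = (1, -6, 0)
|p1 - p2|^2 = 1^2 + (-6)^2 + 0^2
= 1 + 36 + 0
= 37


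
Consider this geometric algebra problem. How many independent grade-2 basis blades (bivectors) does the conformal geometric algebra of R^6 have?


The conformal model of R^6 uses Cl(7,1) with m = 6 + 2 = 8 generators.
Number of grade-2 blades = C(m, 2) = C(8, 2)
= 8*7/2 = 28


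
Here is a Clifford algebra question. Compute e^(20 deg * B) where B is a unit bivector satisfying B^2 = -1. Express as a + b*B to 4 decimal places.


For a unit bivector B with B^2 = -1, the exponential series gives
e^(theta*B) = cos(theta) + sin(theta)*B (the GA analogue of Euler's formula).
theta = 20 degrees = 0.349066 rad
cos(20 deg) = 0.9397
sin(20 deg) = 0.3420
exp(theta*B) = 0.9397 + 0.3420*B
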